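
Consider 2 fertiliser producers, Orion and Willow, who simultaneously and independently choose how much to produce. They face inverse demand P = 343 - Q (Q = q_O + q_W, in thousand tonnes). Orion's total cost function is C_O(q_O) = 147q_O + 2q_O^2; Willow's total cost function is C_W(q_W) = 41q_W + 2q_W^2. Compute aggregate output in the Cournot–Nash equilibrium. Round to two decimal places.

Orion's profit: π_O = (343 - Q)q_O - (147q_O + 2q_O²). Setting ∂π_O/∂q_O = 0: 196 - 6q_O - (q_W) = 0.
Willow's profit: π_W = (343 - Q)q_W - (41q_W + 2q_W²). Setting ∂π_W/∂q_W = 0: 302 - 6q_W - (q_O) = 0.
Rearranging gives the reaction functions q_O = (196 - q_W)/6 and q_W = (302 - q_O)/6.
Solving the pair: q_O = 874/35, q_W = 1616/35.
Total output Q = 874/35 + 1616/35 = 498/7.

71.14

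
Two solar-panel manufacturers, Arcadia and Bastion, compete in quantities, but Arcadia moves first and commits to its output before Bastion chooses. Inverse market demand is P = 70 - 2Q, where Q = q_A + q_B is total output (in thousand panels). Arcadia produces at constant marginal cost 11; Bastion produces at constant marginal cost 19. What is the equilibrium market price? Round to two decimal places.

27.75

Solve by backward induction. Given q_A, the follower Bastion maximises π_B = (70 - 2q_A - 2q_B)q_B - 19q_B.
Follower FOC: 51 - 2q_A - 4q_B = 0, so q_B(q_A) = (51 - 2q_A)/4.
Arcadia substitutes q_B(q_A) into its own profit: π_A = q_A(70 - 2q_A - (51 - 2q_A)/2) - 11q_A = (89/2 - q_A)q_A - 11q_A.
The leader's first-order condition 67/2 - 2q_A = 0 yields q_A = 67/4.
Then q_B = (51 - 2·(67/4))/4 = 35/8.
Total output Q = 169/8, so price P = 70 - 2·(169/8) = 111/4.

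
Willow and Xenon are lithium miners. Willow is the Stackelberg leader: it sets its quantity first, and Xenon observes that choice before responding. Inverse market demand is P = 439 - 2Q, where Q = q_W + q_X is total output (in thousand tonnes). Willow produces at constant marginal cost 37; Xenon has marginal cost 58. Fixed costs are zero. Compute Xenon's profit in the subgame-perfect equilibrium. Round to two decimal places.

3591.28

The follower Xenon best-responds to any q_W: π_X = (439 - 2Q)q_X - 58q_X.
Follower FOC: 381 - 2q_W - 4q_X = 0, so q_X(q_W) = (381 - 2q_W)/4.
The leader anticipates this reaction. Substituting into P = 439 - 2Q gives P = 497/2 - q_W, so π_W = (497/2 - q_W)q_W - 37q_W.
Maximising: ∂π_W/∂q_W = 423/2 - 2q_W = 0, giving q_W = 423/4.
Then q_X = (381 - 2·(423/4))/4 = 339/8.
Price P = 439 - 2·(1185/8) = 571/4.
Xenon's profit: (571/4 - 58)·(339/8) = 3591.2813.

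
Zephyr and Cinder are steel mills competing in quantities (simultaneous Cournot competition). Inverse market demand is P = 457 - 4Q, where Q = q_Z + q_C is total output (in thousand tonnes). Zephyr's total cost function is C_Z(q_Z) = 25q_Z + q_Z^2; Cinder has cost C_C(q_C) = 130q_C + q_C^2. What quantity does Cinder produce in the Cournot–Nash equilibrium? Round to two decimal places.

18.36

Zephyr's profit: π_Z = (457 - 4Q)q_Z - (25q_Z + q_Z²). Setting ∂π_Z/∂q_Z = 0: 432 - 10q_Z - 4(q_C) = 0.
Cinder's profit: π_C = (457 - 4Q)q_C - (130q_C + q_C²). Setting ∂π_C/∂q_C = 0: 327 - 10q_C - 4(q_Z) = 0.
Rearranging gives the reaction functions q_Z = (432 - 4q_C)/10 and q_C = (327 - 4q_Z)/10.
Solving the pair: q_Z = 251/7, q_C = 257/14.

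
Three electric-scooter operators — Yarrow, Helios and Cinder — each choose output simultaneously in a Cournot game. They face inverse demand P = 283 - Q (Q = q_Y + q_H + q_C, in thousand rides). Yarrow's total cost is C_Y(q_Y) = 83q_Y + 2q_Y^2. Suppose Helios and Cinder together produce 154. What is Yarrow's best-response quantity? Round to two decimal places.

With rivals' combined output fixed at 154, Yarrow's profit is π_Y = (283 - 154 - q_Y)q_Y - (83q_Y + 2q_Y²) = (129 - q_Y)q_Y - (83q_Y + 2q_Y²).
∂π_Y/∂q_Y = 46 - 6q_Y = 0, so q_Y = 23/3.

7.67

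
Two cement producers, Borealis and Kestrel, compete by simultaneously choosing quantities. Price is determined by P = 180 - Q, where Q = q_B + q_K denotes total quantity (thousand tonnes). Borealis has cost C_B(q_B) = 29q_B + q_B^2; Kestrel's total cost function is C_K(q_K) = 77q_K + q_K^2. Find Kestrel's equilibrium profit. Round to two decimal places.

Borealis's profit: π_B = (180 - Q)q_B - (29q_B + q_B²). Setting ∂π_B/∂q_B = 0: 151 - 4q_B - (q_K) = 0.
Kestrel's first-order condition: 103 - 4q_K - (q_B) = 0.
Rearranging gives the reaction functions q_B = (151 - q_K)/4 and q_K = (103 - q_B)/4.
Substituting one into the other gives q_B = 167/5 and q_K = 87/5.
Price P = 180 - 254/5 = 646/5.
Kestrel's profit: (646/5)·(87/5) - 77·(87/5) - (87/5)² = 605.5200.

605.52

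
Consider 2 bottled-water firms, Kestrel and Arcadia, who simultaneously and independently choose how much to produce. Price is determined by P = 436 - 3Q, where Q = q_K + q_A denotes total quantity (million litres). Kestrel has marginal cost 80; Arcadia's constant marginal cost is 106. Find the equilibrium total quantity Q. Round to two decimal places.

Kestrel's profit: π_K = (436 - 3Q)q_K - (80q_K). Setting ∂π_K/∂q_K = 0: 356 - 6q_K - 3(q_A) = 0.
Arcadia's first-order condition: 330 - 6q_A - 3(q_K) = 0.
Best responses: q_K = (356 - 3q_A)/6, q_A = (330 - 3q_K)/6.
Substituting one into the other gives q_K = 382/9 and q_A = 304/9.
Total output Q = 382/9 + 304/9 = 686/9.

76.22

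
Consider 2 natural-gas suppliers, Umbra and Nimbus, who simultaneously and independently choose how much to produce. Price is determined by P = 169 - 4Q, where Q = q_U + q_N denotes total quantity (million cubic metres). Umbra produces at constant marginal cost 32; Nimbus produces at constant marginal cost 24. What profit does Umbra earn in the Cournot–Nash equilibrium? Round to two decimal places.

Umbra's profit: π_U = (169 - 4Q)q_U - (32q_U). Setting ∂π_U/∂q_U = 0: 137 - 8q_U - 4(q_N) = 0.
Nimbus's first-order condition: 145 - 8q_N - 4(q_U) = 0.
So q_U = (137 - 4q_N)/8 and q_N = (145 - 4q_U)/8.
Solving the pair: q_U = 43/4, q_N = 51/4.
Price P = 169 - 4·(47/2) = 75.
Umbra's profit: (75 - 32)·(43/4) = 1849/4.

462.25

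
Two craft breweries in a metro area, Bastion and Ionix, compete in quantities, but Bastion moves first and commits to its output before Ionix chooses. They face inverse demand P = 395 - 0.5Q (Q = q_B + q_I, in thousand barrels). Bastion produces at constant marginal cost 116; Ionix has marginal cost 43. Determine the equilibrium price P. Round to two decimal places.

167.50

Solve by backward induction. Given q_B, the follower Ionix maximises π_I = (395 - (1/2)q_B - (1/2)q_I)q_I - 43q_I.
Follower FOC: 352 - (1/2)q_B - q_I = 0, so q_I(q_B) = (352 - (1/2)q_B).
Bastion substitutes q_I(q_B) into its own profit: π_B = q_B(395 - (1/2)q_B - (352 - (1/2)q_B)/2) - 116q_B = (219 - (1/4)q_B)q_B - 116q_B.
The leader's first-order condition 103 - (1/2)q_B = 0 yields q_B = 206.
Then q_I = (352 - (1/2)·206) = 249.
Total output Q = 455, so price P = 395 - (1/2)·455 = 335/2.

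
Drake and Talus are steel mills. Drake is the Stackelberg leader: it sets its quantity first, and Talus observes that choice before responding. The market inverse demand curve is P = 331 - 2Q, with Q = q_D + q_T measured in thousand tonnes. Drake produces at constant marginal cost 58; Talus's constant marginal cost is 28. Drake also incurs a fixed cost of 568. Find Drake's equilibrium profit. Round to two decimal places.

3122.56

Solve by backward induction. Given q_D, the follower Talus maximises π_T = (331 - 2q_D - 2q_T)q_T - 28q_T.
∂π_T/∂q_T = 303 - 2q_D - 4q_T = 0 gives the reaction function q_T = (303 - 2q_D)/4.
The leader anticipates this reaction. Substituting into P = 331 - 2Q gives P = 359/2 - q_D, so π_D = (359/2 - q_D)q_D - 58q_D.
The leader's first-order condition 243/2 - 2q_D = 0 yields q_D = 243/4.
Then q_T = (303 - 2·(243/4))/4 = 363/8.
Price P = 331 - 2·(849/8) = 475/4.
Drake's profit: (475/4 - 58)·(243/4) - 568 = 3122.5625.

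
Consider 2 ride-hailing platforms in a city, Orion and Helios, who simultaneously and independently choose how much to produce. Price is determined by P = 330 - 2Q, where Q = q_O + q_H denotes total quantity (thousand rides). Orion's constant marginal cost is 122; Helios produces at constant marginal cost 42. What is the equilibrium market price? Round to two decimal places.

164.67

Orion's profit: π_O = (330 - 2Q)q_O - (122q_O). Setting ∂π_O/∂q_O = 0: 208 - 4q_O - 2(q_H) = 0.
Helios's first-order condition: 288 - 4q_H - 2(q_O) = 0.
Best responses: q_O = (208 - 2q_H)/4, q_H = (288 - 2q_O)/4.
Solving the pair: q_O = 64/3, q_H = 184/3.
Total output Q = 248/3, so price P = 330 - 2·(248/3) = 494/3.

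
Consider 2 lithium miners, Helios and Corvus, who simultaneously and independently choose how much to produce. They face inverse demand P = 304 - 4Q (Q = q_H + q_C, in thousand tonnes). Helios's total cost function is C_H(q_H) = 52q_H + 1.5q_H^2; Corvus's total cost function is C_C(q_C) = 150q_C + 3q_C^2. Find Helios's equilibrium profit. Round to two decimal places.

Helios's profit: π_H = (304 - 4Q)q_H - (52q_H + (3/2)q_H²). Setting ∂π_H/∂q_H = 0: 252 - 11q_H - 4(q_C) = 0.
Corvus's first-order condition: 154 - 14q_C - 4(q_H) = 0.
So q_H = (252 - 4q_C)/11 and q_C = (154 - 4q_H)/14.
Solving the pair: q_H = 1456/69, q_C = 343/69.
Price P = 304 - 4·(1799/69) = 199.7101.
Helios's profit: 199.7101·(1456/69) - 52·(1456/69) - (3/2)(1456/69)² = 2448.9914.

2448.99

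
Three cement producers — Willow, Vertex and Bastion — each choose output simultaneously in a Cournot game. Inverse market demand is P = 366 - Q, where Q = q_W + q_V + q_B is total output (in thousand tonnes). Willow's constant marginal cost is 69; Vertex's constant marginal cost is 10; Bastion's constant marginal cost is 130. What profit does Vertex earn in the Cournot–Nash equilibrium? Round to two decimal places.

17889.06

Willow's profit: π_W = (366 - Q)q_W - (69q_W). Setting ∂π_W/∂q_W = 0: 297 - 2q_W - (q_V + q_B) = 0.
Vertex's first-order condition: 356 - 2q_V - (q_W + q_B) = 0.
Bastion's first-order condition: 236 - 2q_B - (q_W + q_V) = 0.
Adding the 3 conditions: 889 − 2Q − 2Q = 0, i.e. Q = 889/4.
Back-substituting: q_W = (297 − 889/4) = 299/4, q_V = (356 − 889/4) = 535/4, q_B = (236 − 889/4) = 55/4.
Price P = 366 - 889/4 = 575/4.
Vertex's profit: (575/4 - 10)·(535/4) = 17889.0625.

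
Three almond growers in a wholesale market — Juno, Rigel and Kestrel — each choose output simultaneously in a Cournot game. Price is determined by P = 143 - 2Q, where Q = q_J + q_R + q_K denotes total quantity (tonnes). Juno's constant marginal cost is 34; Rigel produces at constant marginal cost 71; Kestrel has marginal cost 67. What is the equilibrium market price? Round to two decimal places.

Juno's profit: π_J = (143 - 2Q)q_J - (34q_J). Setting ∂π_J/∂q_J = 0: 109 - 4q_J - 2(q_R + q_K) = 0.
Rigel's profit: π_R = (143 - 2Q)q_R - (71q_R). Setting ∂π_R/∂q_R = 0: 72 - 4q_R - 2(q_J + q_K) = 0.
Kestrel's profit: π_K = (143 - 2Q)q_K - (67q_K). Setting ∂π_K/∂q_K = 0: 76 - 4q_K - 2(q_J + q_R) = 0.
Summing all 3 equations gives 257 − 8Q = 0, hence Q = 257/8.
Back-substituting: q_J = (109 − 257/4)/2 = 179/8, q_R = (72 − 257/4)/2 = 31/8, q_K = (76 − 257/4)/2 = 47/8.
Total output Q = 257/8, so price P = 143 - 2·(257/8) = 315/4.

78.75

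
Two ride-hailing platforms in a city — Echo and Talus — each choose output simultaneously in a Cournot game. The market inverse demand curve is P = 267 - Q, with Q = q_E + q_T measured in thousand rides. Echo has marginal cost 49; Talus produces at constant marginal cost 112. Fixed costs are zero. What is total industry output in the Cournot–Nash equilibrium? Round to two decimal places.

Echo's profit: π_E = (267 - Q)q_E - (49q_E). Setting ∂π_E/∂q_E = 0: 218 - 2q_E - (q_T) = 0.
Talus's profit: π_T = (267 - Q)q_T - (112q_T). Setting ∂π_T/∂q_T = 0: 155 - 2q_T - (q_E) = 0.
Best responses: q_E = (218 - q_T)/2, q_T = (155 - q_E)/2.
Solving the pair: q_E = 281/3, q_T = 92/3.
Total output Q = 281/3 + 92/3 = 373/3.

124.33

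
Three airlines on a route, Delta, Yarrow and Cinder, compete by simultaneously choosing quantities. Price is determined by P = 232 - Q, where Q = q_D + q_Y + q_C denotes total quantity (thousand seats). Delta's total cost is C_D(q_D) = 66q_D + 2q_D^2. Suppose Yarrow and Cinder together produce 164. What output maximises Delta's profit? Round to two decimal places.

With rivals' combined output fixed at 164, Delta's profit is π_D = (232 - 164 - q_D)q_D - (66q_D + 2q_D²) = (68 - q_D)q_D - (66q_D + 2q_D²).
∂π_D/∂q_D = 2 - 6q_D = 0, so q_D = 1/3.

0.33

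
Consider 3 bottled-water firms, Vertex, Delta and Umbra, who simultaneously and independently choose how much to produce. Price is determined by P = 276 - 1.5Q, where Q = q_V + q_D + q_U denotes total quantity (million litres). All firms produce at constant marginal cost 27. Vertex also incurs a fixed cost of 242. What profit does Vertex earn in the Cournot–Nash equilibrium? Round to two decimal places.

2341.38

A representative firm's profit is π_i = q_i(276 - 1.5Q) - 27q_i.
First-order condition (treating rivals' output as given): 249 - 3q_i - (3/2)·Σ_{j≠i} q_j = 0.
With identical firms every q_j equals q_i, so Σ_{j≠i} q_j = 2q_i and 249 = 6q_i, giving q_i = 83/2.
Price P = 276 - (3/2)·(249/2) = 357/4.
Vertex's profit: (357/4 - 27)·(83/2) - 242 = 2341.3750.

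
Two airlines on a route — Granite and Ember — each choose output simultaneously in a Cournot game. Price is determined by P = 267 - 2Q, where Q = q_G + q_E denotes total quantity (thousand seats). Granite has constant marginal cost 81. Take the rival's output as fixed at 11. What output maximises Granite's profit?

With the rival's output fixed at 11, Granite's profit is π_G = (267 - 2·11 - 2q_G)q_G - (81q_G) = (245 - 2q_G)q_G - (81q_G).
∂π_G/∂q_G = 164 - 4q_G = 0, so q_G = 41.

41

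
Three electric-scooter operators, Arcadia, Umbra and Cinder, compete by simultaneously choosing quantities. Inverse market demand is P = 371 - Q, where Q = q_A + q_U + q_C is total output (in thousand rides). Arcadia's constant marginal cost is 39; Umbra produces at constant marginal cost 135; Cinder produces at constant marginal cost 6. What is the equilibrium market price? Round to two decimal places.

137.75

Arcadia's profit: π_A = (371 - Q)q_A - (39q_A). Setting ∂π_A/∂q_A = 0: 332 - 2q_A - (q_U + q_C) = 0.
Umbra's profit: π_U = (371 - Q)q_U - (135q_U). Setting ∂π_U/∂q_U = 0: 236 - 2q_U - (q_A + q_C) = 0.
Cinder's first-order condition: 365 - 2q_C - (q_A + q_U) = 0.
Summing all 3 equations gives 933 − 4Q = 0, hence Q = 933/4.
Back-substituting: q_A = (332 − 933/4) = 395/4, q_U = (236 − 933/4) = 11/4, q_C = (365 − 933/4) = 527/4.
Total output Q = 933/4, so price P = 371 - 933/4 = 551/4.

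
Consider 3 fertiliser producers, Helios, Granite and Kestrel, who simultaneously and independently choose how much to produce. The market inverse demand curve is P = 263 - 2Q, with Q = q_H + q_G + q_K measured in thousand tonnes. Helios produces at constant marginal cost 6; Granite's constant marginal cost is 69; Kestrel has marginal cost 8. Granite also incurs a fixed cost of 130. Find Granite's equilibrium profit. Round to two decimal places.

23.13

Helios's profit: π_H = (263 - 2Q)q_H - (6q_H). Setting ∂π_H/∂q_H = 0: 257 - 4q_H - 2(q_G + q_K) = 0.
Granite's profit: π_G = (263 - 2Q)q_G - (69q_G). Setting ∂π_G/∂q_G = 0: 194 - 4q_G - 2(q_H + q_K) = 0.
Kestrel's first-order condition: 255 - 4q_K - 2(q_H + q_G) = 0.
Adding the 3 conditions: 706 − 4Q − 4Q = 0, i.e. Q = 353/4.
Back-substituting: q_H = (257 − 353/2)/2 = 161/4, q_G = (194 − 353/2)/2 = 35/4, q_K = (255 − 353/2)/2 = 157/4.
Price P = 263 - 2·(353/4) = 173/2.
Granite's profit: (173/2 - 69)·(35/4) - 130 = 185/8.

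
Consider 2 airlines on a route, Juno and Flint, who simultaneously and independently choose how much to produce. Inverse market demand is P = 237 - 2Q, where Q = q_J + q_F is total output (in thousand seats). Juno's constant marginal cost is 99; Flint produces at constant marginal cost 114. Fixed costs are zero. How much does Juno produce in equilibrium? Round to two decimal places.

25.50

Juno's profit: π_J = (237 - 2Q)q_J - (99q_J). Setting ∂π_J/∂q_J = 0: 138 - 4q_J - 2(q_F) = 0.
Flint's first-order condition: 123 - 4q_F - 2(q_J) = 0.
Rearranging gives the reaction functions q_J = (138 - 2q_F)/4 and q_F = (123 - 2q_J)/4.
Solving the pair: q_J = 51/2, q_F = 18.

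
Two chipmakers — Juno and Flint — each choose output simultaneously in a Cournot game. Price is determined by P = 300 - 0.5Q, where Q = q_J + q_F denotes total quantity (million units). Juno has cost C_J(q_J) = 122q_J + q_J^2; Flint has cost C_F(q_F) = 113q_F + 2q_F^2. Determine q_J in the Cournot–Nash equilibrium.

Juno's profit: π_J = (300 - 0.5Q)q_J - (122q_J + q_J²). Setting ∂π_J/∂q_J = 0: 178 - 3q_J - (1/2)(q_F) = 0.
Flint's profit: π_F = (300 - 0.5Q)q_F - (113q_F + 2q_F²). Setting ∂π_F/∂q_F = 0: 187 - 5q_F - (1/2)(q_J) = 0.
Best responses: q_J = (178 - (1/2)q_F)/3, q_F = (187 - (1/2)q_J)/5.
Solving the pair: q_J = 54, q_F = 32.

54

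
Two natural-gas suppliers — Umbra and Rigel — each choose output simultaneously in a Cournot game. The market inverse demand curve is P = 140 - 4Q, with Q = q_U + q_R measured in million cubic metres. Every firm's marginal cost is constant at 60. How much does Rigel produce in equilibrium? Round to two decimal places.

A representative firm's profit is π_i = q_i(140 - 4Q) - 60q_i.
First-order condition (treating rivals' output as given): 80 - 8q_i - 4q_j = 0.
By symmetry each firm produces the same amount; substituting q_j = q_i yields q_i = 80/12 = 20/3.

6.67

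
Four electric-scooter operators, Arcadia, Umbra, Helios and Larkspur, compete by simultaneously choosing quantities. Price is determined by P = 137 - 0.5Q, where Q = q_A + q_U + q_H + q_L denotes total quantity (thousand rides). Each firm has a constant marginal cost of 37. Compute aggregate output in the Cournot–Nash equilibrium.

A representative firm's profit is π_i = q_i(137 - 0.5Q) - 37q_i.
First-order condition (treating rivals' output as given): 100 - q_i - (1/2)·Σ_{j≠i} q_j = 0.
By symmetry each firm produces the same amount; substituting Σ_{j≠i} q_j = 3q_i yields q_i = 100/(5/2) = 40.
Total output Q = 40 + 40 + 40 + 40 = 160.

160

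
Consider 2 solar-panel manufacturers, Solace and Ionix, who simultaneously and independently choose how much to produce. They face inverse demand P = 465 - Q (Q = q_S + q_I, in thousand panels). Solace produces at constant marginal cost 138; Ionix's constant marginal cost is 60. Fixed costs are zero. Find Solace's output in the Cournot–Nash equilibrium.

83

Solace's profit: π_S = (465 - Q)q_S - (138q_S). Setting ∂π_S/∂q_S = 0: 327 - 2q_S - (q_I) = 0.
Ionix's first-order condition: 405 - 2q_I - (q_S) = 0.
Best responses: q_S = (327 - q_I)/2, q_I = (405 - q_S)/2.
Substituting one into the other gives q_S = 83 and q_I = 161.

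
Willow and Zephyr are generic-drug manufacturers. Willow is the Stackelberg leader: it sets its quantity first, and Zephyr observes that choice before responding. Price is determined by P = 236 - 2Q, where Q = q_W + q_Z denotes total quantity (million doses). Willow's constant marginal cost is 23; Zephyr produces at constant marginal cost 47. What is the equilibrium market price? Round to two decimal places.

82.25

Solve by backward induction. Given q_W, the follower Zephyr maximises π_Z = (236 - 2q_W - 2q_Z)q_Z - 47q_Z.
Setting the follower's marginal profit to zero, 189 - 2q_W - 4q_Z = 0, i.e. q_Z = (189 - 2q_W)/4.
The leader anticipates this reaction. Substituting into P = 236 - 2Q gives P = 283/2 - q_W, so π_W = (283/2 - q_W)q_W - 23q_W.
Leader FOC: 237/2 - 2q_W = 0, so q_W = 237/4.
Then q_Z = (189 - 2·(237/4))/4 = 141/8.
Total output Q = 615/8, so price P = 236 - 2·(615/8) = 329/4.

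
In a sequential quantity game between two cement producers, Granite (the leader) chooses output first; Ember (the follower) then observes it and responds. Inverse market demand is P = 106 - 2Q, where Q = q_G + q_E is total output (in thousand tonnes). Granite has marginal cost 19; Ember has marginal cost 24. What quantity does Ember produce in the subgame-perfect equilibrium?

9

The follower Ember best-responds to any q_G: π_E = (106 - 2Q)q_E - 24q_E.
Setting the follower's marginal profit to zero, 82 - 2q_G - 4q_E = 0, i.e. q_E = (82 - 2q_G)/4.
Granite substitutes q_E(q_G) into its own profit: π_G = q_G(106 - 2q_G - (82 - 2q_G)/2) - 19q_G = (65 - q_G)q_G - 19q_G.
The leader's first-order condition 46 - 2q_G = 0 yields q_G = 23.
Then q_E = (82 - 2·23)/4 = 9.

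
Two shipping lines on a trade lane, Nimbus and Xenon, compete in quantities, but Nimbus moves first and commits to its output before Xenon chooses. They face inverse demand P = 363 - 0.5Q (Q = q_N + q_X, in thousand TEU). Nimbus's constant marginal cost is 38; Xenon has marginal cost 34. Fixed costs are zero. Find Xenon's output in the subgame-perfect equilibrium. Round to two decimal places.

168.50

Solve by backward induction. Given q_N, the follower Xenon maximises π_X = (363 - (1/2)q_N - (1/2)q_X)q_X - 34q_X.
∂π_X/∂q_X = 329 - (1/2)q_N - q_X = 0 gives the reaction function q_X = (329 - (1/2)q_N).
Nimbus substitutes q_X(q_N) into its own profit: π_N = q_N(363 - (1/2)q_N - (329 - (1/2)q_N)/2) - 38q_N = (397/2 - (1/4)q_N)q_N - 38q_N.
Leader FOC: 321/2 - (1/2)q_N = 0, so q_N = 321.
Then q_X = (329 - (1/2)·321) = 337/2.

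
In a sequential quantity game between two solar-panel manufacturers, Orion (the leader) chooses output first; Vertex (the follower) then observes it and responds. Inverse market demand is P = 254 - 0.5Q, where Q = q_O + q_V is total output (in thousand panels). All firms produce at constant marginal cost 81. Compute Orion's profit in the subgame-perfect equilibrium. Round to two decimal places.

7482.25

The follower Vertex best-responds to any q_O: π_V = (254 - 0.5Q)q_V - 81q_V.
∂π_V/∂q_V = 173 - (1/2)q_O - q_V = 0 gives the reaction function q_V = (173 - (1/2)q_O).
Orion substitutes q_V(q_O) into its own profit: π_O = q_O(254 - (1/2)q_O - (173 - (1/2)q_O)/2) - 81q_O = (335/2 - (1/4)q_O)q_O - 81q_O.
The leader's first-order condition 173/2 - (1/2)q_O = 0 yields q_O = 173.
Then q_V = (173 - (1/2)·173) = 173/2.
Price P = 254 - (1/2)·(519/2) = 497/4.
Orion's profit: (497/4 - 81)·173 = 7482.2500.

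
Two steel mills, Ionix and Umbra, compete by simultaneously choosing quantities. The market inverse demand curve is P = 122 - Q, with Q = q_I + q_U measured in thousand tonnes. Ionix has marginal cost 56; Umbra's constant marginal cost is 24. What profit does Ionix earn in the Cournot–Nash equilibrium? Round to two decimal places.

128.44

Ionix's profit: π_I = (122 - Q)q_I - (56q_I). Setting ∂π_I/∂q_I = 0: 66 - 2q_I - (q_U) = 0.
Umbra's first-order condition: 98 - 2q_U - (q_I) = 0.
So q_I = (66 - q_U)/2 and q_U = (98 - q_I)/2.
Solving the pair: q_I = 34/3, q_U = 130/3.
Price P = 122 - 164/3 = 202/3.
Ionix's profit: (202/3 - 56)·(34/3) = 1156/9.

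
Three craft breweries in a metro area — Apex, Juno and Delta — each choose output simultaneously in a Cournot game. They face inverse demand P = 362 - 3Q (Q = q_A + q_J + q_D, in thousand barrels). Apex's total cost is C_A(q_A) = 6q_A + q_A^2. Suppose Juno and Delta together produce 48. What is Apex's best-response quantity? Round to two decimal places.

With rivals' combined output fixed at 48, Apex's profit is π_A = (362 - 3·48 - 3q_A)q_A - (6q_A + q_A²) = (218 - 3q_A)q_A - (6q_A + q_A²).
∂π_A/∂q_A = 212 - 8q_A = 0, so q_A = 53/2.

26.50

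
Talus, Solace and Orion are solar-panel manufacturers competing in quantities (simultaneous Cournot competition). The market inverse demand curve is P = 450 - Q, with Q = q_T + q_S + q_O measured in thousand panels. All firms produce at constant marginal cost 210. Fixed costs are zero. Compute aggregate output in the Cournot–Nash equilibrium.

Each firm earns π_i = (450 - Q)q_i - 210q_i.
Setting ∂π_i/∂q_i = 0 with rivals' quantities fixed: 240 - 2q_i - Σ_{j≠i} q_j = 0.
By symmetry each firm produces the same amount; substituting Σ_{j≠i} q_j = 2q_i yields q_i = 240/4 = 60.
Total output Q = 60 + 60 + 60 = 180.

180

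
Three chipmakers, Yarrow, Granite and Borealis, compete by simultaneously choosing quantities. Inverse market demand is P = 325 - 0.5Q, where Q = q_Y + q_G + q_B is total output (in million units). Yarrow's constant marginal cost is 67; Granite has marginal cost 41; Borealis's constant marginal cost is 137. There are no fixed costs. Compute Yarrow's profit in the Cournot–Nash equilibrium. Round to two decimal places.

Yarrow's profit: π_Y = (325 - 0.5Q)q_Y - (67q_Y). Setting ∂π_Y/∂q_Y = 0: 258 - q_Y - (1/2)(q_G + q_B) = 0.
Granite's profit: π_G = (325 - 0.5Q)q_G - (41q_G). Setting ∂π_G/∂q_G = 0: 284 - q_G - (1/2)(q_Y + q_B) = 0.
Borealis's profit: π_B = (325 - 0.5Q)q_B - (137q_B). Setting ∂π_B/∂q_B = 0: 188 - q_B - (1/2)(q_Y + q_G) = 0.
Adding the 3 conditions: 730 − Q − Q = 0, i.e. Q = 365.
Back-substituting: q_Y = (258 − 365/2)/(1/2) = 151, q_G = (284 − 365/2)/(1/2) = 203, q_B = (188 − 365/2)/(1/2) = 11.
Price P = 325 - (1/2)·365 = 285/2.
Yarrow's profit: (285/2 - 67)·151 = 11400.5000.

11400.50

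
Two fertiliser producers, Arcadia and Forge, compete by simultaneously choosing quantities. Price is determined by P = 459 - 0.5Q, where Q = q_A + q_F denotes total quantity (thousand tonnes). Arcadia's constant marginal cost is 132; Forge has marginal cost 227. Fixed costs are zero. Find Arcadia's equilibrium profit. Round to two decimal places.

39574.22

Arcadia's profit: π_A = (459 - 0.5Q)q_A - (132q_A). Setting ∂π_A/∂q_A = 0: 327 - q_A - (1/2)(q_F) = 0.
Forge's profit: π_F = (459 - 0.5Q)q_F - (227q_F). Setting ∂π_F/∂q_F = 0: 232 - q_F - (1/2)(q_A) = 0.
Best responses: q_A = (327 - (1/2)q_F), q_F = (232 - (1/2)q_A).
Substituting one into the other gives q_A = 844/3 and q_F = 274/3.
Price P = 459 - (1/2)·(1118/3) = 818/3.
Arcadia's profit: (818/3 - 132)·(844/3) = 39574.2222.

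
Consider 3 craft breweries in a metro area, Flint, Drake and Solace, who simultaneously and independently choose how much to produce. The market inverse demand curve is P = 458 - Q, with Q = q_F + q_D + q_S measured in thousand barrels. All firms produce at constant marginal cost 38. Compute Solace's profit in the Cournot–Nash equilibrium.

A representative firm's profit is π_i = q_i(458 - Q) - 38q_i.
First-order condition (treating rivals' output as given): 420 - 2q_i - Σ_{j≠i} q_j = 0.
By symmetry each firm produces the same amount; substituting Σ_{j≠i} q_j = 2q_i yields q_i = 420/4 = 105.
Price P = 458 - 315 = 143.
Solace's profit: (143 - 38)·105 = 11025.

11025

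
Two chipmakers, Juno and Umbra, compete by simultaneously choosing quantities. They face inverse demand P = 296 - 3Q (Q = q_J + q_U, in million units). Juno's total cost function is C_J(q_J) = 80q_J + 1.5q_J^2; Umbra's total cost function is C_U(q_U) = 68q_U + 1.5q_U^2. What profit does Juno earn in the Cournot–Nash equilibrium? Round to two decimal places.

1378.13

Juno's profit: π_J = (296 - 3Q)q_J - (80q_J + (3/2)q_J²). Setting ∂π_J/∂q_J = 0: 216 - 9q_J - 3(q_U) = 0.
Umbra's first-order condition: 228 - 9q_U - 3(q_J) = 0.
Rearranging gives the reaction functions q_J = (216 - 3q_U)/9 and q_U = (228 - 3q_J)/9.
Solving the pair: q_J = 35/2, q_U = 39/2.
Price P = 296 - 3·37 = 185.
Juno's profit: 185·(35/2) - 80·(35/2) - (3/2)(35/2)² = 1378.1250.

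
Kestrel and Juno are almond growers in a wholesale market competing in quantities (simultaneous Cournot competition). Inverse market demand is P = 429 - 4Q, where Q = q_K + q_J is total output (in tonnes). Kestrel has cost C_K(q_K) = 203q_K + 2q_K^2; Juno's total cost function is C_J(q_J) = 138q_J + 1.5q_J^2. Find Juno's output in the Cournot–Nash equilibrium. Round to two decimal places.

22.31

Kestrel's profit: π_K = (429 - 4Q)q_K - (203q_K + 2q_K²). Setting ∂π_K/∂q_K = 0: 226 - 12q_K - 4(q_J) = 0.
Juno's profit: π_J = (429 - 4Q)q_J - (138q_J + (3/2)q_J²). Setting ∂π_J/∂q_J = 0: 291 - 11q_J - 4(q_K) = 0.
Best responses: q_K = (226 - 4q_J)/12, q_J = (291 - 4q_K)/11.
Solving the pair: q_K = 661/58, q_J = 647/29.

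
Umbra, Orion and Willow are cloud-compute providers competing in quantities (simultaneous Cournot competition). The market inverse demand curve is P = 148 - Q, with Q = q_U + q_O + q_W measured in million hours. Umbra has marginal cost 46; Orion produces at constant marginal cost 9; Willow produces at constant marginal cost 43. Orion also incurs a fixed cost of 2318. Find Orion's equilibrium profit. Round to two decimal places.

Umbra's profit: π_U = (148 - Q)q_U - (46q_U). Setting ∂π_U/∂q_U = 0: 102 - 2q_U - (q_O + q_W) = 0.
Orion's first-order condition: 139 - 2q_O - (q_U + q_W) = 0.
Willow's first-order condition: 105 - 2q_W - (q_U + q_O) = 0.
Summing all 3 equations gives 346 − 4Q = 0, hence Q = 173/2.
Back-substituting: q_U = (102 − 173/2) = 31/2, q_O = (139 − 173/2) = 105/2, q_W = (105 − 173/2) = 37/2.
Price P = 148 - 173/2 = 123/2.
Orion's profit: (123/2 - 9)·(105/2) - 2318 = 1753/4.

438.25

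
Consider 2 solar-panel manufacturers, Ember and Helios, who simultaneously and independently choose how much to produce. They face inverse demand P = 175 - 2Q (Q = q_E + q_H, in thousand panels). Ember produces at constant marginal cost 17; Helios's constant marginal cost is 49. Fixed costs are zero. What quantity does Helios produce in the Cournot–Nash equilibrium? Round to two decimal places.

15.67

Ember's profit: π_E = (175 - 2Q)q_E - (17q_E). Setting ∂π_E/∂q_E = 0: 158 - 4q_E - 2(q_H) = 0.
Helios's profit: π_H = (175 - 2Q)q_H - (49q_H). Setting ∂π_H/∂q_H = 0: 126 - 4q_H - 2(q_E) = 0.
So q_E = (158 - 2q_H)/4 and q_H = (126 - 2q_E)/4.
Solving the pair: q_E = 95/3, q_H = 47/3.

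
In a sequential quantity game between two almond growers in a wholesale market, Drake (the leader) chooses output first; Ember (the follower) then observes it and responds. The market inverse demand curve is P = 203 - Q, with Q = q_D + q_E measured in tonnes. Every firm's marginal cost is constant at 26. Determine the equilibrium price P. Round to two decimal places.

70.25

The follower Ember best-responds to any q_D: π_E = (203 - Q)q_E - 26q_E.
∂π_E/∂q_E = 177 - q_D - 2q_E = 0 gives the reaction function q_E = (177 - q_D)/2.
Drake substitutes q_E(q_D) into its own profit: π_D = q_D(203 - q_D - (177 - q_D)/2) - 26q_D = (229/2 - (1/2)q_D)q_D - 26q_D.
Maximising: ∂π_D/∂q_D = 177/2 - q_D = 0, giving q_D = 177/2.
Then q_E = (177 - 177/2)/2 = 177/4.
Total output Q = 531/4, so price P = 203 - 531/4 = 281/4.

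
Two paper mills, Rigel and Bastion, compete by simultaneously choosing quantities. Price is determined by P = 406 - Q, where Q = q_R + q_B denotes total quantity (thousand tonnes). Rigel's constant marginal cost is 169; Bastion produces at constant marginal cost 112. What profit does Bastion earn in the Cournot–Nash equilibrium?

Rigel's profit: π_R = (406 - Q)q_R - (169q_R). Setting ∂π_R/∂q_R = 0: 237 - 2q_R - (q_B) = 0.
Bastion's first-order condition: 294 - 2q_B - (q_R) = 0.
Rearranging gives the reaction functions q_R = (237 - q_B)/2 and q_B = (294 - q_R)/2.
Solving the pair: q_R = 60, q_B = 117.
Price P = 406 - 177 = 229.
Bastion's profit: (229 - 112)·117 = 13689.

13689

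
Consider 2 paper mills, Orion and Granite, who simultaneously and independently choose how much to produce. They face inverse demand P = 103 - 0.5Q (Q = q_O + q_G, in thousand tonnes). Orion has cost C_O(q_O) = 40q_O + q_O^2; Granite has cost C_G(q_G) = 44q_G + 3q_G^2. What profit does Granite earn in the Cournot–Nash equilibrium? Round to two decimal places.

Orion's profit: π_O = (103 - 0.5Q)q_O - (40q_O + q_O²). Setting ∂π_O/∂q_O = 0: 63 - 3q_O - (1/2)(q_G) = 0.
Granite's profit: π_G = (103 - 0.5Q)q_G - (44q_G + 3q_G²). Setting ∂π_G/∂q_G = 0: 59 - 7q_G - (1/2)(q_O) = 0.
Rearranging gives the reaction functions q_O = (63 - (1/2)q_G)/3 and q_G = (59 - (1/2)q_O)/7.
Solving the pair: q_O = 1646/83, q_G = 582/83.
Price P = 103 - (1/2)·26.8434 = 89.5783.
Granite's profit: 89.5783·(582/83) - 44·(582/83) - 3(582/83)² = 172.0909.

172.09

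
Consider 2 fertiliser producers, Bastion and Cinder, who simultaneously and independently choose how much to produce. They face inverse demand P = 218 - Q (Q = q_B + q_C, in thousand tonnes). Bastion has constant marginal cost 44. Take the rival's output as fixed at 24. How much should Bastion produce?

With the rival's output fixed at 24, Bastion's profit is π_B = (218 - 24 - q_B)q_B - (44q_B) = (194 - q_B)q_B - (44q_B).
∂π_B/∂q_B = 150 - 2q_B = 0, so q_B = 75.

75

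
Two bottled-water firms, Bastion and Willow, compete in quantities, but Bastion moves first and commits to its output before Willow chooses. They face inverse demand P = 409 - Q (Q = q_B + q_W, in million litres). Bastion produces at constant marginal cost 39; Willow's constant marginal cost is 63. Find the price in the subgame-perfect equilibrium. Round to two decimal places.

137.50

Solve by backward induction. Given q_B, the follower Willow maximises π_W = (409 - q_B - q_W)q_W - 63q_W.
∂π_W/∂q_W = 346 - q_B - 2q_W = 0 gives the reaction function q_W = (346 - q_B)/2.
Bastion substitutes q_W(q_B) into its own profit: π_B = q_B(409 - q_B - (346 - q_B)/2) - 39q_B = (236 - (1/2)q_B)q_B - 39q_B.
Leader FOC: 197 - q_B = 0, so q_B = 197.
Then q_W = (346 - 197)/2 = 149/2.
Total output Q = 543/2, so price P = 409 - 543/2 = 275/2.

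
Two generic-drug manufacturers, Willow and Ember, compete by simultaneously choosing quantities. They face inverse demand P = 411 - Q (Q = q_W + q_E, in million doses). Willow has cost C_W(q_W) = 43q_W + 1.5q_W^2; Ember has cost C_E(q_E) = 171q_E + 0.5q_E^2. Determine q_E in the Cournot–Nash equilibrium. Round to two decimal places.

Willow's profit: π_W = (411 - Q)q_W - (43q_W + (3/2)q_W²). Setting ∂π_W/∂q_W = 0: 368 - 5q_W - (q_E) = 0.
Ember's first-order condition: 240 - 3q_E - (q_W) = 0.
So q_W = (368 - q_E)/5 and q_E = (240 - q_W)/3.
Substituting one into the other gives q_W = 432/7 and q_E = 416/7.

59.43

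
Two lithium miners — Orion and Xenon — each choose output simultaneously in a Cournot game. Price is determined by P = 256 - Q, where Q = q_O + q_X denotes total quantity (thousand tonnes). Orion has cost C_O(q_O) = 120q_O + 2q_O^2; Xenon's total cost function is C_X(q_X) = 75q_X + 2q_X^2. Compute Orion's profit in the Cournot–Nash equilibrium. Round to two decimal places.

987.49

Orion's profit: π_O = (256 - Q)q_O - (120q_O + 2q_O²). Setting ∂π_O/∂q_O = 0: 136 - 6q_O - (q_X) = 0.
Xenon's first-order condition: 181 - 6q_X - (q_O) = 0.
Rearranging gives the reaction functions q_O = (136 - q_X)/6 and q_X = (181 - q_O)/6.
Substituting one into the other gives q_O = 127/7 and q_X = 190/7.
Price P = 256 - 317/7 = 1475/7.
Orion's profit: (1475/7)·(127/7) - 120·(127/7) - 2(127/7)² = 987.4898.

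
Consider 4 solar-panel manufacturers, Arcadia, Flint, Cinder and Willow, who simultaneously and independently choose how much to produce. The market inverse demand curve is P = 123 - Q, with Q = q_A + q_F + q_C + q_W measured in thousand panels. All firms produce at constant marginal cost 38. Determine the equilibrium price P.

55

A representative firm's profit is π_i = q_i(123 - Q) - 38q_i.
First-order condition (treating rivals' output as given): 85 - 2q_i - Σ_{j≠i} q_j = 0.
By symmetry each firm produces the same amount; substituting Σ_{j≠i} q_j = 3q_i yields q_i = 85/5 = 17.
Total output Q = 68, so price P = 123 - 68 = 55.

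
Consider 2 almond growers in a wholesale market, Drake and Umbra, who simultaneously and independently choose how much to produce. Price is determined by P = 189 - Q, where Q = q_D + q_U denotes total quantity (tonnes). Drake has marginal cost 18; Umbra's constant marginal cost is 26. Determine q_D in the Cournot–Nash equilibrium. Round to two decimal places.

Drake's profit: π_D = (189 - Q)q_D - (18q_D). Setting ∂π_D/∂q_D = 0: 171 - 2q_D - (q_U) = 0.
Umbra's first-order condition: 163 - 2q_U - (q_D) = 0.
Best responses: q_D = (171 - q_U)/2, q_U = (163 - q_D)/2.
Solving the pair: q_D = 179/3, q_U = 155/3.

59.67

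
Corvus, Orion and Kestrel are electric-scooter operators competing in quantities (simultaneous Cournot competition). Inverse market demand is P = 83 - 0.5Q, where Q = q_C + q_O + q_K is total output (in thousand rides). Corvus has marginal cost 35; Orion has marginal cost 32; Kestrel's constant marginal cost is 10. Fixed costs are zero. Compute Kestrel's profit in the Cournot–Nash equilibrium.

Corvus's profit: π_C = (83 - 0.5Q)q_C - (35q_C). Setting ∂π_C/∂q_C = 0: 48 - q_C - (1/2)(q_O + q_K) = 0.
Orion's profit: π_O = (83 - 0.5Q)q_O - (32q_O). Setting ∂π_O/∂q_O = 0: 51 - q_O - (1/2)(q_C + q_K) = 0.
Kestrel's first-order condition: 73 - q_K - (1/2)(q_C + q_O) = 0.
Summing all 3 equations gives 172 − 2Q = 0, hence Q = 86.
Back-substituting: q_C = (48 − 43)/(1/2) = 10, q_O = (51 − 43)/(1/2) = 16, q_K = (73 − 43)/(1/2) = 60.
Price P = 83 - (1/2)·86 = 40.
Kestrel's profit: (40 - 10)·60 = 1800.

1800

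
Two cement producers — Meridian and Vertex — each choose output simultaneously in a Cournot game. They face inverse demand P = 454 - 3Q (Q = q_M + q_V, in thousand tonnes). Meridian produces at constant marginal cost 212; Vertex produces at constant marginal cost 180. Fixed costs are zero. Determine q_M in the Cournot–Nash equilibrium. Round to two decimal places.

23.33

Meridian's profit: π_M = (454 - 3Q)q_M - (212q_M). Setting ∂π_M/∂q_M = 0: 242 - 6q_M - 3(q_V) = 0.
Vertex's profit: π_V = (454 - 3Q)q_V - (180q_V). Setting ∂π_V/∂q_V = 0: 274 - 6q_V - 3(q_M) = 0.
So q_M = (242 - 3q_V)/6 and q_V = (274 - 3q_M)/6.
Substituting one into the other gives q_M = 70/3 and q_V = 34.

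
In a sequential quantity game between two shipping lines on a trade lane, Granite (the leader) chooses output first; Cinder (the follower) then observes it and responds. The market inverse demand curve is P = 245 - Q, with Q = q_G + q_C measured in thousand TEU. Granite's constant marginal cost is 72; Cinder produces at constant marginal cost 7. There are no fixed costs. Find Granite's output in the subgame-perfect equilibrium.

The follower Cinder best-responds to any q_G: π_C = (245 - Q)q_C - 7q_C.
Follower FOC: 238 - q_G - 2q_C = 0, so q_C(q_G) = (238 - q_G)/2.
Granite substitutes q_C(q_G) into its own profit: π_G = q_G(245 - q_G - (238 - q_G)/2) - 72q_G = (126 - (1/2)q_G)q_G - 72q_G.
The leader's first-order condition 54 - q_G = 0 yields q_G = 54.
Then q_C = (238 - 54)/2 = 92.

54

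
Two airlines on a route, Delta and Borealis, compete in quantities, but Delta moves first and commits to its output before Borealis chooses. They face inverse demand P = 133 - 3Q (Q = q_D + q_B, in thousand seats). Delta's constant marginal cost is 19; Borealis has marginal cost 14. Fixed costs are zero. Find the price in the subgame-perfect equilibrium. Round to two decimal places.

46.25

The follower Borealis best-responds to any q_D: π_B = (133 - 3Q)q_B - 14q_B.
Setting the follower's marginal profit to zero, 119 - 3q_D - 6q_B = 0, i.e. q_B = (119 - 3q_D)/6.
Delta substitutes q_B(q_D) into its own profit: π_D = q_D(133 - 3q_D - (119 - 3q_D)/2) - 19q_D = (147/2 - (3/2)q_D)q_D - 19q_D.
Maximising: ∂π_D/∂q_D = 109/2 - 3q_D = 0, giving q_D = 109/6.
Then q_B = (119 - 3·(109/6))/6 = 43/4.
Total output Q = 347/12, so price P = 133 - 3·(347/12) = 185/4.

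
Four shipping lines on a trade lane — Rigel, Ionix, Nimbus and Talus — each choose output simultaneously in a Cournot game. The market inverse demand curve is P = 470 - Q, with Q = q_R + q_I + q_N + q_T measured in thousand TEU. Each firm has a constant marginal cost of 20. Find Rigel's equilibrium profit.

A representative firm's profit is π_i = q_i(470 - Q) - 20q_i.
First-order condition (treating rivals' output as given): 450 - 2q_i - Σ_{j≠i} q_j = 0.
By symmetry each firm produces the same amount; substituting Σ_{j≠i} q_j = 3q_i yields q_i = 450/5 = 90.
Price P = 470 - 360 = 110.
Rigel's profit: (110 - 20)·90 = 8100.

8100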